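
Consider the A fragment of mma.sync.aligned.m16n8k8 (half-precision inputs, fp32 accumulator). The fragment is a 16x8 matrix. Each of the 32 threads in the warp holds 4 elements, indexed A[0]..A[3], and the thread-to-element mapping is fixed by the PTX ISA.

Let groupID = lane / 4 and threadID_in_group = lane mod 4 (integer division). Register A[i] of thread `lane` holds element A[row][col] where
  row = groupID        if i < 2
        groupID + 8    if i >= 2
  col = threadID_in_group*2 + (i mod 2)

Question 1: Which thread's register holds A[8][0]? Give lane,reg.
0,2

r:8=>grp=0,rB=1  c:0=>tig=0,lo=0
L=0*4+0=0  i=1*2+0=2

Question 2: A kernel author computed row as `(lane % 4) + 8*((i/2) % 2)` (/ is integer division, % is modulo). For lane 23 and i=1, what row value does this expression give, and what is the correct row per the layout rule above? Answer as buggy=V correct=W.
`(lane % 4) + 8*((i/2) % 2)`[23,1]⇒3
lane 23⇒23/4=5, 23 mod 4=3
i=1  r:5+0⇒5  c:2·3+1⇒7
row: 3 vs 5

buggy=3 correct=5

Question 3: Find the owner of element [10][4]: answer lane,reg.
10,2

r: 10->gid=2,r8=1  c: 4->tid=2,i&1=0
L=2*4+2=10  i=1*2+0=2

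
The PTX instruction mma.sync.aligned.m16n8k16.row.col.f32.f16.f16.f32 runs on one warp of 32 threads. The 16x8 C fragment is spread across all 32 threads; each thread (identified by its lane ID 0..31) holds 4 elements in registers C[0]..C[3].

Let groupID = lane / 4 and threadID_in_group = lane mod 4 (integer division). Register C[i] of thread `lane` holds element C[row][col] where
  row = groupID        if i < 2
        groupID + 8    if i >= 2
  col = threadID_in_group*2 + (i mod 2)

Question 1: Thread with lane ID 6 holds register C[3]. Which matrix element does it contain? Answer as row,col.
6: gr=1,th=2
[3] (1+8,2*2+1) = (9,5)

9,5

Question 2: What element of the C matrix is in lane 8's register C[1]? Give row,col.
2,1

lane 8->8/4=2, 8 mod 4=0
i=1  r:2+0->2  c:2·0+1->1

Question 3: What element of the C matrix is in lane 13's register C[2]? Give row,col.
13: grp=3,tig=1
[2] (3+8,1*2+0) = (11,2)

11,2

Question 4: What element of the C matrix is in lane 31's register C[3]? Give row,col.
15,7

31: g=7,t=3
[3] (7+8,3*2+1) = (15,7)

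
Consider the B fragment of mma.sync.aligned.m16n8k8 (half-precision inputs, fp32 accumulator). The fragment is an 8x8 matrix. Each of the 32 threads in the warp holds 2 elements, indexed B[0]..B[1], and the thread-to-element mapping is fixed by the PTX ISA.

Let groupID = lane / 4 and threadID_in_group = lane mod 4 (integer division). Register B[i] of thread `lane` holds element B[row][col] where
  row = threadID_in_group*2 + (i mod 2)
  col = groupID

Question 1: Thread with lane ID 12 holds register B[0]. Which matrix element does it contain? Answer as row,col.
0,3

lane 12: gid=3 (12/4), tid=0 (12%4)
i=0: r=0*2+0=0, c=gid=3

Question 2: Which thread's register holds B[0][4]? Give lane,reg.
16,0

c=4→G=4  r=0→T=0,p=0
L=4*4+0=16  i=0=0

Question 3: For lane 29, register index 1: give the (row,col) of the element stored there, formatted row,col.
lane 29: grp=7 (29/4), tig=1 (29%4)
i=1: r=1*2+1=3, c=grp=7

3,7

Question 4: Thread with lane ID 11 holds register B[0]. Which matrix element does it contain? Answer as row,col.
6,2

L=11⇒gr=11>>2=2, th=11&3=3
[0]⇒row 3·2+0=6  col gr=2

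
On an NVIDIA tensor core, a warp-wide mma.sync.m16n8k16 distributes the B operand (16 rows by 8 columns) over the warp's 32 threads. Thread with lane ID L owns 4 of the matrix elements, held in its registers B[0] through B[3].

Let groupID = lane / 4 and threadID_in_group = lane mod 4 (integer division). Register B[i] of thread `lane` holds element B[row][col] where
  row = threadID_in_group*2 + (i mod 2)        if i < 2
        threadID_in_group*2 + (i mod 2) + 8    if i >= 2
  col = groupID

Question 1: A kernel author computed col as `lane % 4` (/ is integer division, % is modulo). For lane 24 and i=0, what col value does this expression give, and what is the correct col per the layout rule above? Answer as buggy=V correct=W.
buggy=0 correct=6

`lane % 4`[24,0]->0
24: gid=6,tid=0
[0] (0*2+0+0,6) = (0,6)
col: 0 vs 6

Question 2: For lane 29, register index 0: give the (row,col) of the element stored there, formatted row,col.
2,7

lane 29=>29/4=7, 29 mod 4=1
i=0  r:2·1+0+0=>2  c:7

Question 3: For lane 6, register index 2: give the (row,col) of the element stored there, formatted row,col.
lane 6→6/4=1, 6 mod 4=2
i=2  r:2·2+0+8→12  c:1

12,1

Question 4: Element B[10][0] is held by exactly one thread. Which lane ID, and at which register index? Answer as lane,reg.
1,2

c=0⇒gr=0  r=10⇒Rb=1,th=1,odd=0
L=0*4+1=1  i=1*2+0=2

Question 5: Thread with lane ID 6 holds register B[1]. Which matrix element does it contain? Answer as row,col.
lane 6->6/4=1, 6 mod 4=2
i=1  r:2·2+1+0->5  c:1

5,1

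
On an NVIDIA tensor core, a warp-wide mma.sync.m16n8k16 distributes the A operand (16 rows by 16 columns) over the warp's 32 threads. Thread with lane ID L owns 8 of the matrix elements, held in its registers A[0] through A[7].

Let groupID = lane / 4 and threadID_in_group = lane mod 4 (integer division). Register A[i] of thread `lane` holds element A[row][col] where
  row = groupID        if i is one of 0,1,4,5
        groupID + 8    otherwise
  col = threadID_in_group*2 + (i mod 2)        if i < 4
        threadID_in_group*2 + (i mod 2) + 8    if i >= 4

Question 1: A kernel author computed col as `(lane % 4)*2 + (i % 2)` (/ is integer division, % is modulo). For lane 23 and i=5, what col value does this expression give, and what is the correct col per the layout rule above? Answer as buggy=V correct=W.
`(lane % 4)*2 + (i % 2)`[23,5]⇒7
lane 23⇒23/4=5, 23 mod 4=3
i=5  r:5+0⇒5  c:2·3+1+8⇒15
col: 7 vs 15

buggy=7 correct=15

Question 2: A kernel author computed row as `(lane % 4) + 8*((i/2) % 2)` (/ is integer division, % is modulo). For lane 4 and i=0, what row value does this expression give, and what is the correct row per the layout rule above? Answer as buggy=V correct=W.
buggy=0 correct=1

`(lane % 4) + 8*((i/2) % 2)`[4,0]→0
4: G=1,T=0
[0] (1+0,0*2+0+0) = (1,0)
row: 0 vs 1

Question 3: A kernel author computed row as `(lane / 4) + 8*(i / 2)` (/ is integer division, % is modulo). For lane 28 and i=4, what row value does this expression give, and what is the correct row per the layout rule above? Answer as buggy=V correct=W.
buggy=23 correct=7

`(lane / 4) + 8*(i / 2)`[28,4]=>23
28: grp=7,tig=0
[4] (7+0,0*2+0+8) = (7,8)
row: 23 vs 7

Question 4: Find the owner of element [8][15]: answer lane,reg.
3,7

r=8→G=0,rhi=1  c=15→chi=1,T=3,p=1
L=0*4+3=3  i=1*4+1*2+1=7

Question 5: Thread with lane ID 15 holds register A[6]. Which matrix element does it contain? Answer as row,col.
11,14

L=15->g=15>>2=3, t=15&3=3
[6]->row 3+8=11  col 3·2+0+8=14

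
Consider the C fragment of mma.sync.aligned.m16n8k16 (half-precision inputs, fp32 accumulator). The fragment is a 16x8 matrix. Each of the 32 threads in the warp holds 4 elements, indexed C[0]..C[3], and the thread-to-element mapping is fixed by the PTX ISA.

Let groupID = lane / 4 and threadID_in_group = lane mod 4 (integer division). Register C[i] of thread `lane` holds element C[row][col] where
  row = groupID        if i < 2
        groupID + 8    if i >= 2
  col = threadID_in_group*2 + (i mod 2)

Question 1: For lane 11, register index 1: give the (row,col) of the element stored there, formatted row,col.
lane 11->11/4=2, 11 mod 4=3
i=1  r:2+0->2  c:2·3+1->7

2,7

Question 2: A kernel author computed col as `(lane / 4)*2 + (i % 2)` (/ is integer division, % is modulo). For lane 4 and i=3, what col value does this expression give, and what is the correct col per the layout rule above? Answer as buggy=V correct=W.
`(lane / 4)*2 + (i % 2)`[4,3]->3
lane 4->4/4=1, 4 mod 4=0
i=3  r:1+8->9  c:2·0+1->1
col: 3 vs 1

buggy=3 correct=1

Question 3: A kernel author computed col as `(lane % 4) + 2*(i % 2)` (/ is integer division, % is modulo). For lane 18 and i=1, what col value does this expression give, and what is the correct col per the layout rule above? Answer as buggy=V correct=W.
`(lane % 4) + 2*(i % 2)`[18,1]→4
lane 18: G=4 (18/4), T=2 (18%4)
i=1: r=4+0=4, c=2*2+1=5
col: 4 vs 5

buggy=4 correct=5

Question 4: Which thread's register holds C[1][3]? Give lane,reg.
5,1

r=1->g=1,rb=0  c=3->t=1,b0=1
L=1*4+1=5  i=0*2+1=1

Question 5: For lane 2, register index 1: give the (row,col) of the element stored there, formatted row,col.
0,5

lane 2: gid=0 (2/4), tid=2 (2%4)
i=1: r=0+0=0, c=2*2+1=5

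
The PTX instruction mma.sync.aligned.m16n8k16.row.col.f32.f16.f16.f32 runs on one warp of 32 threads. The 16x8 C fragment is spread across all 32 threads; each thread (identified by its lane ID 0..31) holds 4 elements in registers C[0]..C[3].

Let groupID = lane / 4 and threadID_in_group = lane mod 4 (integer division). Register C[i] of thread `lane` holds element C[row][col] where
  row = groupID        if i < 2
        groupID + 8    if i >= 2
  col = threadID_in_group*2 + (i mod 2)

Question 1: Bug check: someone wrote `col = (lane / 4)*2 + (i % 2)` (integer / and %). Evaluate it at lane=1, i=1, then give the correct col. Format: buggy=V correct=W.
buggy=1 correct=3

`(lane / 4)*2 + (i % 2)`[1,1]->1
1: gid=0,tid=1
[1] (0+0,1*2+1) = (0,3)
col: 1 vs 3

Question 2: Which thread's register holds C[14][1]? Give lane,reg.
r:14=>grp=6,rB=1  c:1=>tig=0,lo=1
L=6*4+0=24  i=1*2+1=3

24,3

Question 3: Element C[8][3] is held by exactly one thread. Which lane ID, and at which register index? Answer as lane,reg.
1,3

r=8->g=0,rb=1  c=3->t=1,b0=1
L=0*4+1=1  i=1*2+1=3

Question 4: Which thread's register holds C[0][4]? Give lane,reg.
r=0⇒gr=0,Rb=0  c=4⇒th=2,odd=0
L=0*4+2=2  i=0*2+0=0

2,0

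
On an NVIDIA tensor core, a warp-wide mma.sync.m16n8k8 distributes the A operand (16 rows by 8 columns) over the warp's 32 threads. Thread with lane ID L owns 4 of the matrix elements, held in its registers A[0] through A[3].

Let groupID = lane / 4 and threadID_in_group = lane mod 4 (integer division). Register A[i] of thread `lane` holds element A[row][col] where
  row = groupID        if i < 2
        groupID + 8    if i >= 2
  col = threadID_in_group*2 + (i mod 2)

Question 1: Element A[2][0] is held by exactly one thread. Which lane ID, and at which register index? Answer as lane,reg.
8,0

r=2⇒gr=2,Rb=0  c=0⇒th=0,odd=0
L=2*4+0=8  i=0*2+0=0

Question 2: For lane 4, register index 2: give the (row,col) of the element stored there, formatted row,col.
lane 4: G=1 (4/4), T=0 (4%4)
i=2: r=1+8=9, c=0*2+0=0

9,0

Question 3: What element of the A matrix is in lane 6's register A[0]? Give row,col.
1,4

L=6⇒gr=6>>2=1, th=6&3=2
[0]⇒row 1+0=1  col 2·2+0=4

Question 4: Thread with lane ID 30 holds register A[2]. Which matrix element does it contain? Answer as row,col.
15,4

lane 30->30/4=7, 30 mod 4=2
i=2  r:7+8->15  c:2·2+0->4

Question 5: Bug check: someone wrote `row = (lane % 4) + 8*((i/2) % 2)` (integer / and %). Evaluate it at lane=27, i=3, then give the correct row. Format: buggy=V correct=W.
buggy=11 correct=14

`(lane % 4) + 8*((i/2) % 2)`[27,3]⇒11
lane 27⇒27/4=6, 27 mod 4=3
i=3  r:6+8⇒14  c:2·3+1⇒7
row: 11 vs 14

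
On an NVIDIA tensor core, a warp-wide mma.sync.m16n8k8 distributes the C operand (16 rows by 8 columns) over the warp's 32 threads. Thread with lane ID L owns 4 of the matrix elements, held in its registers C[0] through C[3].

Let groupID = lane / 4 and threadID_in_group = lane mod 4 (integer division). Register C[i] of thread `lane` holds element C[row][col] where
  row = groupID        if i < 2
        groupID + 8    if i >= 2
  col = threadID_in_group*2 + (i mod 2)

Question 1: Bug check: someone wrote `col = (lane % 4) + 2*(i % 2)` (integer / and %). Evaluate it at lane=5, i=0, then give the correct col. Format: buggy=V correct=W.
`(lane % 4) + 2*(i % 2)`[5,0]=>1
lane 5=>5/4=1, 5 mod 4=1
i=0  r:1+0=>1  c:2·1+0=>2
col: 1 vs 2

buggy=1 correct=2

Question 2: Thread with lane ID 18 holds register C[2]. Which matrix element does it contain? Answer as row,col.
18: grp=4,tig=2
[2] (4+8,2*2+0) = (12,4)

12,4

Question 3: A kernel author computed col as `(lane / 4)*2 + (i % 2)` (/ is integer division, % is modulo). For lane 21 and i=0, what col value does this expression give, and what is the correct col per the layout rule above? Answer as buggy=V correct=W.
`(lane / 4)*2 + (i % 2)`[21,0]=>10
lane 21=>21/4=5, 21 mod 4=1
i=0  r:5+0=>5  c:2·1+0=>2
col: 10 vs 2

buggy=10 correct=2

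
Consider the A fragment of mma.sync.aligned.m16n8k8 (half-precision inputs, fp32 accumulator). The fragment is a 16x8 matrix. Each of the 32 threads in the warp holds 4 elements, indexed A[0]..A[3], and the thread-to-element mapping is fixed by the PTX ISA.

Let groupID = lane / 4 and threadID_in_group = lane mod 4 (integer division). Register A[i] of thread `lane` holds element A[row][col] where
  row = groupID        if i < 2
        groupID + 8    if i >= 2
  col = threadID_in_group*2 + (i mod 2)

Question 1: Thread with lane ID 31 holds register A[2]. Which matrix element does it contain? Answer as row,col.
lane 31: G=7 (31/4), T=3 (31%4)
i=2: r=7+8=15, c=3*2+0=6

15,6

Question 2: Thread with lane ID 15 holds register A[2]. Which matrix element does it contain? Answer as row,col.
lane 15→15/4=3, 15 mod 4=3
i=2  r:3+8→11  c:2·3+0→6

11,6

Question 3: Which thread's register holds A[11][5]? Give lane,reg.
14,3

r=11⇒gr=3,Rb=1  c=5⇒th=2,odd=1
L=3*4+2=14  i=1*2+1=3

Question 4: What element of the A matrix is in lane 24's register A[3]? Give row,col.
14,1

24: gid=6,tid=0
[3] (6+8,0*2+1) = (14,1)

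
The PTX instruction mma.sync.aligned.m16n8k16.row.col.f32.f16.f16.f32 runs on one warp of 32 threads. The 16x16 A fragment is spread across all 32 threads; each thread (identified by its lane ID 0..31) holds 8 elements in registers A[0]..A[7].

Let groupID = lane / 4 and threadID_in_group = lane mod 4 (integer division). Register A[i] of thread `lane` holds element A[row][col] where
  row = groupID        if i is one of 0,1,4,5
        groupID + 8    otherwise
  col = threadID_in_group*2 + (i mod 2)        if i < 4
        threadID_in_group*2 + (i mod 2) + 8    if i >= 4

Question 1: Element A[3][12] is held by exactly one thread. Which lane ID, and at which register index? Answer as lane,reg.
14,4

r: 3->gid=3,r8=0  c: 12->c8=1,tid=2,i&1=0
L=3*4+2=14  i=1*4+0*2+0=4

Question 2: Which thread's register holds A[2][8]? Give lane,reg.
r=2⇒gr=2,Rb=0  c=8⇒Cb=1,th=0,odd=0
L=2*4+0=8  i=1*4+0*2+0=4

8,4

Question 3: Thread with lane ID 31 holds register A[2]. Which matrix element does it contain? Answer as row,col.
15,6

31: grp=7,tig=3
[2] (7+8,3*2+0+0) = (15,6)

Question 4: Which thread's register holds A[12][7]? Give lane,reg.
19,3

r=12⇒gr=4,Rb=1  c=7⇒Cb=0,th=3,odd=1
L=4*4+3=19  i=0*4+1*2+1=3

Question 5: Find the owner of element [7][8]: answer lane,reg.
28,4

r: 7->gid=7,r8=0  c: 8->c8=1,tid=0,i&1=0
L=7*4+0=28  i=1*4+0*2+0=4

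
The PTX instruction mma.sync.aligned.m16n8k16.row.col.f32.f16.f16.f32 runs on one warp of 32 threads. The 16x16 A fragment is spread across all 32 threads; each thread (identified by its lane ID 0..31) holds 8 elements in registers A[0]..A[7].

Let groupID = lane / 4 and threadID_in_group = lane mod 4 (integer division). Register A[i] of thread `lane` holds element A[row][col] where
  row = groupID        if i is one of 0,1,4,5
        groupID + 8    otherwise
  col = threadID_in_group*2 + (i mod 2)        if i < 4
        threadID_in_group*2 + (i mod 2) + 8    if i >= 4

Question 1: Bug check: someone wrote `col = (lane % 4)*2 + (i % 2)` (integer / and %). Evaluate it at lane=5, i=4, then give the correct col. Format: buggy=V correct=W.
`(lane % 4)*2 + (i % 2)`[5,4]=>2
lane 5: grp=1 (5/4), tig=1 (5%4)
i=4: r=1+0=1, c=1*2+0+8=10
col: 2 vs 10

buggy=2 correct=10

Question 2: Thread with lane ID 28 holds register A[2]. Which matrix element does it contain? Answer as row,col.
lane 28->28/4=7, 28 mod 4=0
i=2  r:7+8->15  c:2·0+0+0->0

15,0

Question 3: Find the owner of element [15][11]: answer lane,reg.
r: 15->gid=7,r8=1  c: 11->c8=1,tid=1,i&1=1
L=7*4+1=29  i=1*4+1*2+1=7

29,7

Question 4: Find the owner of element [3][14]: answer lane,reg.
r:3=>grp=3,rB=0  c:14=>cB=1,tig=3,lo=0
L=3*4+3=15  i=1*4+0*2+0=4

15,4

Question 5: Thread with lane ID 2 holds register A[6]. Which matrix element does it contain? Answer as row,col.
lane 2: grp=0 (2/4), tig=2 (2%4)
i=6: r=0+8=8, c=2*2+0+8=12

8,12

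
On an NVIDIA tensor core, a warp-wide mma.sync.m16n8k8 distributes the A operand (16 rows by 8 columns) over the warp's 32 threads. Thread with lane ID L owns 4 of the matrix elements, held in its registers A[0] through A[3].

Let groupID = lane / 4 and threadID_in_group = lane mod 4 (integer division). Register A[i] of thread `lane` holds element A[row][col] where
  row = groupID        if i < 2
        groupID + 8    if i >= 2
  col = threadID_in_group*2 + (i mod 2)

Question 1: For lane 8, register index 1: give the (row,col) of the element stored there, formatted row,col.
L=8→G=8>>2=2, T=8&3=0
[1]→row 2+0=2  col 0·2+1=1

2,1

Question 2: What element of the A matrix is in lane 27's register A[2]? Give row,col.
L=27⇒gr=27>>2=6, th=27&3=3
[2]⇒row 6+8=14  col 3·2+0=6

14,6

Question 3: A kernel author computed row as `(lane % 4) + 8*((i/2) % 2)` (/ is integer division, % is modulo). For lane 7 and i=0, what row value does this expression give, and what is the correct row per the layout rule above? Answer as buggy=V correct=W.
buggy=3 correct=1

`(lane % 4) + 8*((i/2) % 2)`[7,0]⇒3
L=7⇒gr=7>>2=1, th=7&3=3
[0]⇒row 1+0=1  col 3·2+0=6
row: 3 vs 1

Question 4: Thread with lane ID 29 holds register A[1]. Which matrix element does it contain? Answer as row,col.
7,3

lane 29→29/4=7, 29 mod 4=1
i=1  r:7+0→7  c:2·1+1→3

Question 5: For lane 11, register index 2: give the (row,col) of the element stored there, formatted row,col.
lane 11→11/4=2, 11 mod 4=3
i=2  r:2+8→10  c:2·3+0→6

10,6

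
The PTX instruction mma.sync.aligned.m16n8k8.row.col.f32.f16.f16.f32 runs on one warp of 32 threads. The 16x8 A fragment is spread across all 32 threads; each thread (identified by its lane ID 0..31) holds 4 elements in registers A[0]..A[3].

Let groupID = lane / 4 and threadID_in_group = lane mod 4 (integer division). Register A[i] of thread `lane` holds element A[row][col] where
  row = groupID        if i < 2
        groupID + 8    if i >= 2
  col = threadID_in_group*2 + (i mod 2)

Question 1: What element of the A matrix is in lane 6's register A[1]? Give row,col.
1,5

6: G=1,T=2
[1] (1+0,2*2+1) = (1,5)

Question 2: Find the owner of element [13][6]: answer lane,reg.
r: 13->gid=5,r8=1  c: 6->tid=3,i&1=0
L=5*4+3=23  i=1*2+0=2

23,2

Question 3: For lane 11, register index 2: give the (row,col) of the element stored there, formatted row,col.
L=11->gid=11>>2=2, tid=11&3=3
[2]->row 2+8=10  col 3·2+0=6

10,6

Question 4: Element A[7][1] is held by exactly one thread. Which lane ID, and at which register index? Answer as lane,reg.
28,1

r=7→G=7,rhi=0  c=1→T=0,p=1
L=7*4+0=28  i=0*2+1=1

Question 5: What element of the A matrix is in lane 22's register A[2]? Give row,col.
lane 22: g=5 (22/4), t=2 (22%4)
i=2: r=5+8=13, c=2*2+0=4

13,4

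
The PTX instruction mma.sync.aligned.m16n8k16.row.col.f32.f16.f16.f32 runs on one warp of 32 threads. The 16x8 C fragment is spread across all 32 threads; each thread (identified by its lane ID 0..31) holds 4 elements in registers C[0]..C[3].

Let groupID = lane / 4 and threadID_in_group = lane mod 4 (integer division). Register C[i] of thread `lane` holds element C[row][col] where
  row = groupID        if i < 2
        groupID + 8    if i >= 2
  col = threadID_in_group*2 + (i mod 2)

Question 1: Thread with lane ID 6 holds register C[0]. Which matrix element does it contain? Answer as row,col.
lane 6: G=1 (6/4), T=2 (6%4)
i=0: r=1+0=1, c=2*2+0=4

1,4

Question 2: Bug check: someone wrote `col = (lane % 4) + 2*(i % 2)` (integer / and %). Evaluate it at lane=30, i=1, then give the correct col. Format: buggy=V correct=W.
`(lane % 4) + 2*(i % 2)`[30,1]->4
30: gid=7,tid=2
[1] (7+0,2*2+1) = (7,5)
col: 4 vs 5

buggy=4 correct=5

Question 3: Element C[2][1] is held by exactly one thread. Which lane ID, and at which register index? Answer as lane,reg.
8,1

r: 2->gid=2,r8=0  c: 1->tid=0,i&1=1
L=2*4+0=8  i=0*2+1=1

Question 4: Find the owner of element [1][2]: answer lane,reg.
5,0

r:1=>grp=1,rB=0  c:2=>tig=1,lo=0
L=1*4+1=5  i=0*2+0=0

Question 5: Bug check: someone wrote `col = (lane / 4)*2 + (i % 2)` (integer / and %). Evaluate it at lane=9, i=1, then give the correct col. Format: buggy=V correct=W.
buggy=5 correct=3

`(lane / 4)*2 + (i % 2)`[9,1]->5
lane 9->9/4=2, 9 mod 4=1
i=1  r:2+0->2  c:2·1+1->3
col: 5 vs 3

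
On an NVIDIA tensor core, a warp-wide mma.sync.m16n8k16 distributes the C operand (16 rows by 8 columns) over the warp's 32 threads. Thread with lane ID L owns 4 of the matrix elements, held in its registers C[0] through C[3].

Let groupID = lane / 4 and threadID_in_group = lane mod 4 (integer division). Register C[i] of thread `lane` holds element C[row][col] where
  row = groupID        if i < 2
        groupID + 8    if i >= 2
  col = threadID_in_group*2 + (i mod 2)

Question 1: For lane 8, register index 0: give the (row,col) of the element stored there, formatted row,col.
2,0

lane 8→8/4=2, 8 mod 4=0
i=0  r:2+0→2  c:2·0+0→0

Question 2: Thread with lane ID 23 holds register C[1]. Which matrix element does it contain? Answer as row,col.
lane 23: grp=5 (23/4), tig=3 (23%4)
i=1: r=5+0=5, c=3*2+1=7

5,7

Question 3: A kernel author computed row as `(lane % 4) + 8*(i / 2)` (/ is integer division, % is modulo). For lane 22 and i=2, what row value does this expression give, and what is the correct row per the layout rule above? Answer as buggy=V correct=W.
buggy=10 correct=13

`(lane % 4) + 8*(i / 2)`[22,2]->10
22: g=5,t=2
[2] (5+8,2*2+0) = (13,4)
row: 10 vs 13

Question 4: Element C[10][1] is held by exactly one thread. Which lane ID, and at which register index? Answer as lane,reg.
r:10=>grp=2,rB=1  c:1=>tig=0,lo=1
L=2*4+0=8  i=1*2+1=3

8,3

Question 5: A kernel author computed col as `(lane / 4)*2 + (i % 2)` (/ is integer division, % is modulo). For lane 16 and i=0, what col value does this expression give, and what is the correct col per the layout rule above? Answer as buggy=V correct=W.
buggy=8 correct=0

`(lane / 4)*2 + (i % 2)`[16,0]->8
16: g=4,t=0
[0] (4+0,0*2+0) = (4,0)
col: 8 vs 0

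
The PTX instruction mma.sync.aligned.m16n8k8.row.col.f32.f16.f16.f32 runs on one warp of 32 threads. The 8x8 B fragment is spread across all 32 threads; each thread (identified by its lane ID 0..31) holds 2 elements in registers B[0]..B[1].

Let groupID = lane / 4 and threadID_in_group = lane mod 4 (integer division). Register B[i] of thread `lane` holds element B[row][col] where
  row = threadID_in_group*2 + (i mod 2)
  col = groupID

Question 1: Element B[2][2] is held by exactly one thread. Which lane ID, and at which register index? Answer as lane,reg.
c=2⇒gr=2  r=2⇒th=1,odd=0
L=2*4+1=9  i=0=0

9,0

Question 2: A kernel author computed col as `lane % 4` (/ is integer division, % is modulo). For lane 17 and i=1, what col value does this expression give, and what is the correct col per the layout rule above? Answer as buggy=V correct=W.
buggy=1 correct=4

`lane % 4`[17,1]->1
lane 17: gid=4 (17/4), tid=1 (17%4)
i=1: r=1*2+1=3, c=gid=4
col: 1 vs 4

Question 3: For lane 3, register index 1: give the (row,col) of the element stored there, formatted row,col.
7,0

lane 3⇒3/4=0, 3 mod 4=3
i=1  r:2·3+1⇒7  c:0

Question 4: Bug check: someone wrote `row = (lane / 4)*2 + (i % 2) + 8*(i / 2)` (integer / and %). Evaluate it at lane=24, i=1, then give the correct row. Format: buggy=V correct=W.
buggy=13 correct=1

`(lane / 4)*2 + (i % 2) + 8*(i / 2)`[24,1]->13
lane 24->24/4=6, 24 mod 4=0
i=1  r:2·0+1->1  c:6
row: 13 vs 1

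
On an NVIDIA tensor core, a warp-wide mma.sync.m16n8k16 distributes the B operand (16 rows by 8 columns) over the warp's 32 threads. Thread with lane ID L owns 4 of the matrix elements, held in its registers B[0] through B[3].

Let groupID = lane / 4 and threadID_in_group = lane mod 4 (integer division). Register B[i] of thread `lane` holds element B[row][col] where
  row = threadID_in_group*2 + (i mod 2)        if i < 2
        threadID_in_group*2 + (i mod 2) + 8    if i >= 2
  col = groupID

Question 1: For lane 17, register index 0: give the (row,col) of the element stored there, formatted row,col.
2,4

L=17->g=17>>2=4, t=17&3=1
[0]->row 1·2+0+0=2  col g=4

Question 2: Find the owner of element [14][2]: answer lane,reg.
c=2→G=2  r=14→rhi=1,T=3,p=0
L=2*4+3=11  i=1*2+0=2

11,2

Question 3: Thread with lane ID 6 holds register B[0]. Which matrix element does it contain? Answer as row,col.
L=6→G=6>>2=1, T=6&3=2
[0]→row 2·2+0+0=4  col G=1

4,1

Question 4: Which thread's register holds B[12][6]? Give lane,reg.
26,2

c=6->g=6  r=12->rb=1,t=2,b0=0
L=6*4+2=26  i=1*2+0=2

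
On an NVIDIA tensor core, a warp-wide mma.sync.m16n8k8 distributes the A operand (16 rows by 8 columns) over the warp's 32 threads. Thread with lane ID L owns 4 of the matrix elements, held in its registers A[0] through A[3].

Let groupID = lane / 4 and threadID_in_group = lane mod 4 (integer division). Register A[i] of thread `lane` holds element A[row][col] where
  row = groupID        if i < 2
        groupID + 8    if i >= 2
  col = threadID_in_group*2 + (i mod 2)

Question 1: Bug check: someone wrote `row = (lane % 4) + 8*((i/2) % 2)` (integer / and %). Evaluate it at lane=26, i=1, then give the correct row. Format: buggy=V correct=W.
buggy=2 correct=6

`(lane % 4) + 8*((i/2) % 2)`[26,1]⇒2
lane 26⇒26/4=6, 26 mod 4=2
i=1  r:6+0⇒6  c:2·2+1⇒5
row: 2 vs 6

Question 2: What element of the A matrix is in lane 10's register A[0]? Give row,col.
L=10=>grp=10>>2=2, tig=10&3=2
[0]=>row 2+0=2  col 2·2+0=4

2,4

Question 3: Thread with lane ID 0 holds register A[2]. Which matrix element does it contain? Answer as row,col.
8,0

L=0→G=0>>2=0, T=0&3=0
[2]→row 0+8=8  col 0·2+0=0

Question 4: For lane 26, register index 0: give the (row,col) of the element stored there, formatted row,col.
6,4

lane 26⇒26/4=6, 26 mod 4=2
i=0  r:6+0⇒6  c:2·2+0⇒4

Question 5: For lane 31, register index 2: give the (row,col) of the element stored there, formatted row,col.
lane 31⇒31/4=7, 31 mod 4=3
i=2  r:7+8⇒15  c:2·3+0⇒6

15,6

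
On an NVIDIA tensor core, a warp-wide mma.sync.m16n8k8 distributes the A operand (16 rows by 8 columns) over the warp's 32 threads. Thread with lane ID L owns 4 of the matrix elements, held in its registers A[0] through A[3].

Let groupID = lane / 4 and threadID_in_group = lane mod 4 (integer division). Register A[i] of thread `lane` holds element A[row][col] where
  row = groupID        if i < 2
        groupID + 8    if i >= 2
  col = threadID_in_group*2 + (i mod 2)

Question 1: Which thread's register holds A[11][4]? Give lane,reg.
14,2

r: 11->gid=3,r8=1  c: 4->tid=2,i&1=0
L=3*4+2=14  i=1*2+0=2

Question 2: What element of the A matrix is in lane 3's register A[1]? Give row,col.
L=3=>grp=3>>2=0, tig=3&3=3
[1]=>row 0+0=0  col 3·2+1=7

0,7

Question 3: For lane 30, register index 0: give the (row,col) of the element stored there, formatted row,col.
7,4

lane 30: G=7 (30/4), T=2 (30%4)
i=0: r=7+0=7, c=2*2+0=4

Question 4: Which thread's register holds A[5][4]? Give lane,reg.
r=5→G=5,rhi=0  c=4→T=2,p=0
L=5*4+2=22  i=0*2+0=0

22,0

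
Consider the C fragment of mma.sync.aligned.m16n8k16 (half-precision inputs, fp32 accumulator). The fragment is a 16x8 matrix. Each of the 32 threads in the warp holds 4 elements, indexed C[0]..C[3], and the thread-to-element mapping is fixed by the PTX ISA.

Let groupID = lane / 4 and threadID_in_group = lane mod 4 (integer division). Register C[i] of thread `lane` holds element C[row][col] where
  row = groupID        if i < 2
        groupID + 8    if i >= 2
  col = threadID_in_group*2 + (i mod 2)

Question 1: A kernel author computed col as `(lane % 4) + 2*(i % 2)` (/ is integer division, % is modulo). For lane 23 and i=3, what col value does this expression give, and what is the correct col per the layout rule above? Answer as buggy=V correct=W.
`(lane % 4) + 2*(i % 2)`[23,3]→5
23: G=5,T=3
[3] (5+8,3*2+1) = (13,7)
col: 5 vs 7

buggy=5 correct=7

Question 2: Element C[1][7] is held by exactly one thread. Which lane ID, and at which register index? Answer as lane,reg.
r=1⇒gr=1,Rb=0  c=7⇒th=3,odd=1
L=1*4+3=7  i=0*2+1=1

7,1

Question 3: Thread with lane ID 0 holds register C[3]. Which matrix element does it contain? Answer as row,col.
8,1

lane 0⇒0/4=0, 0 mod 4=0
i=3  r:0+8⇒8  c:2·0+1⇒1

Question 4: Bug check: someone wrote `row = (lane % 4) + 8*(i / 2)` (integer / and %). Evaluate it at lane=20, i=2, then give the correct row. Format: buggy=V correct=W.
`(lane % 4) + 8*(i / 2)`[20,2]=>8
lane 20: grp=5 (20/4), tig=0 (20%4)
i=2: r=5+8=13, c=0*2+0=0
row: 8 vs 13

buggy=8 correct=13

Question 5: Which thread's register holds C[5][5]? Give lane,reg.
r=5→G=5,rhi=0  c=5→T=2,p=1
L=5*4+2=22  i=0*2+1=1

22,1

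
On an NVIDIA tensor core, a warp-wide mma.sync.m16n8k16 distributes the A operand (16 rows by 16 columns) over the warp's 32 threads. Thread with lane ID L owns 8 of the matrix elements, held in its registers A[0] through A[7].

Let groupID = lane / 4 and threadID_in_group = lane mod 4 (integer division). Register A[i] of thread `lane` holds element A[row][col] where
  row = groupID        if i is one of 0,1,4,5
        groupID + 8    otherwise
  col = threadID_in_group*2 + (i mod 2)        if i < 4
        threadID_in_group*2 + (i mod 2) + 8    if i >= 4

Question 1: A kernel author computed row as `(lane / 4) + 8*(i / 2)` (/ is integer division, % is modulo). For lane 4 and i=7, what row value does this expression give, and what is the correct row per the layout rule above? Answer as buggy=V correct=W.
buggy=25 correct=9

`(lane / 4) + 8*(i / 2)`[4,7]->25
lane 4->4/4=1, 4 mod 4=0
i=7  r:1+8->9  c:2·0+1+8->9
row: 25 vs 9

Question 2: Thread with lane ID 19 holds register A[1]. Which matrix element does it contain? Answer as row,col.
lane 19: gid=4 (19/4), tid=3 (19%4)
i=1: r=4+0=4, c=3*2+1+0=7

4,7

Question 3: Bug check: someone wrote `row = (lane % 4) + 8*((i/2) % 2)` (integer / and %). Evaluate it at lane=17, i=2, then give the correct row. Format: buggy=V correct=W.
`(lane % 4) + 8*((i/2) % 2)`[17,2]->9
L=17->g=17>>2=4, t=17&3=1
[2]->row 4+8=12  col 1·2+0+0=2
row: 9 vs 12

buggy=9 correct=12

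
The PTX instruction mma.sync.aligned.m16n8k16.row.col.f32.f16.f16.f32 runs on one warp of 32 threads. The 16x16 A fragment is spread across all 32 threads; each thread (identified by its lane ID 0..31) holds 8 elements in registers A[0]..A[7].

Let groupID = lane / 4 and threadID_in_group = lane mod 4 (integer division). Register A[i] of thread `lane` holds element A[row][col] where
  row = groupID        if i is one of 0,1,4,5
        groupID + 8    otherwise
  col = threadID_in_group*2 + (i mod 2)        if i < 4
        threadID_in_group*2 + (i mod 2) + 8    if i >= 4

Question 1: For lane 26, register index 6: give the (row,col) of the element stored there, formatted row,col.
14,12

L=26->g=26>>2=6, t=26&3=2
[6]->row 6+8=14  col 2·2+0+8=12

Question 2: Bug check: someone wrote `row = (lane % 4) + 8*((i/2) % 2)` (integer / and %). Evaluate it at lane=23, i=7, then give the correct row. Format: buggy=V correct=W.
`(lane % 4) + 8*((i/2) % 2)`[23,7]⇒11
L=23⇒gr=23>>2=5, th=23&3=3
[7]⇒row 5+8=13  col 3·2+1+8=15
row: 11 vs 13

buggy=11 correct=13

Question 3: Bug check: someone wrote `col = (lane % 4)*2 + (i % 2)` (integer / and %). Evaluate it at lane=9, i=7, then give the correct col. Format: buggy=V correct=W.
buggy=3 correct=11

`(lane % 4)*2 + (i % 2)`[9,7]→3
lane 9: G=2 (9/4), T=1 (9%4)
i=7: r=2+8=10, c=1*2+1+8=11
col: 3 vs 11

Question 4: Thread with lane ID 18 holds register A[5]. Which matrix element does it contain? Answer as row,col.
lane 18: G=4 (18/4), T=2 (18%4)
i=5: r=4+0=4, c=2*2+1+8=13

4,13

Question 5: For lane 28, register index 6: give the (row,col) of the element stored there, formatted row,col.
15,8

28: grp=7,tig=0
[6] (7+8,0*2+0+8) = (15,8)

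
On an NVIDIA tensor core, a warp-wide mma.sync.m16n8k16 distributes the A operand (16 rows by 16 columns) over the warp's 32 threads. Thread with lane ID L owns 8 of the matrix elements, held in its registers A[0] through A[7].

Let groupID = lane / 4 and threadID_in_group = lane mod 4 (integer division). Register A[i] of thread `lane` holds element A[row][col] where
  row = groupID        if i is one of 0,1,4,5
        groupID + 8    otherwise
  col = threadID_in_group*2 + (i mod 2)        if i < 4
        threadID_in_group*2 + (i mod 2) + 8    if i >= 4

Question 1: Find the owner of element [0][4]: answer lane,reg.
2,0

r:0=>grp=0,rB=0  c:4=>cB=0,tig=2,lo=0
L=0*4+2=2  i=0*4+0*2+0=0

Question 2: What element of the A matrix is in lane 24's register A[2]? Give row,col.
L=24⇒gr=24>>2=6, th=24&3=0
[2]⇒row 6+8=14  col 0·2+0+0=0

14,0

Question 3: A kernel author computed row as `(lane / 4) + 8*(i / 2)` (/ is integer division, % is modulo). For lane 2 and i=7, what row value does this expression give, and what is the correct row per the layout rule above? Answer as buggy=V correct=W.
`(lane / 4) + 8*(i / 2)`[2,7]⇒24
lane 2: gr=0 (2/4), th=2 (2%4)
i=7: r=0+8=8, c=2*2+1+8=13
row: 24 vs 8

buggy=24 correct=8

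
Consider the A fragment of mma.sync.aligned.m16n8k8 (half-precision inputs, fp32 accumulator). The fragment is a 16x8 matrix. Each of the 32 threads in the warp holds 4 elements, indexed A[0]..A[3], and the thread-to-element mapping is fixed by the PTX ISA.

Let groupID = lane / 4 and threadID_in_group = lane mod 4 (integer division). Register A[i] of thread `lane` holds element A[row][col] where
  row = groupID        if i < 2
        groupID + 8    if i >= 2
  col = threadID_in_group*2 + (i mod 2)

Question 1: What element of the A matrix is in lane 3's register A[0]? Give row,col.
0,6

3: gid=0,tid=3
[0] (0+0,3*2+0) = (0,6)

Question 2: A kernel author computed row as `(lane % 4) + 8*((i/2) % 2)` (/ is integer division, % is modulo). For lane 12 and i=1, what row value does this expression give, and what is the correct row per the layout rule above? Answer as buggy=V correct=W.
buggy=0 correct=3

`(lane % 4) + 8*((i/2) % 2)`[12,1]->0
lane 12: g=3 (12/4), t=0 (12%4)
i=1: r=3+0=3, c=0*2+1=1
row: 0 vs 3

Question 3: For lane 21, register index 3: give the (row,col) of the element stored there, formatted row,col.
lane 21->21/4=5, 21 mod 4=1
i=3  r:5+8->13  c:2·1+1->3

13,3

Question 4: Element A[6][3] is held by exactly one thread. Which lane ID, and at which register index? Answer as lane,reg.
r=6->g=6,rb=0  c=3->t=1,b0=1
L=6*4+1=25  i=0*2+1=1

25,1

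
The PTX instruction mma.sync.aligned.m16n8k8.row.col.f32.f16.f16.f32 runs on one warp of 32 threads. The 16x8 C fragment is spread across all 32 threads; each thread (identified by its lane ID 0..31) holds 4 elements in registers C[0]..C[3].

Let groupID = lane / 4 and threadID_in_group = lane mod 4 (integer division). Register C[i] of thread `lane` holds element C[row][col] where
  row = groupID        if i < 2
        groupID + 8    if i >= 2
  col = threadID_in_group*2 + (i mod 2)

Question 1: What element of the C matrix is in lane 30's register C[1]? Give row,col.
lane 30→30/4=7, 30 mod 4=2
i=1  r:7+0→7  c:2·2+1→5

7,5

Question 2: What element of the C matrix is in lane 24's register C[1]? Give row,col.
lane 24->24/4=6, 24 mod 4=0
i=1  r:6+0->6  c:2·0+1->1

6,1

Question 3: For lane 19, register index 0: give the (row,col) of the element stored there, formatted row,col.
4,6

lane 19=>19/4=4, 19 mod 4=3
i=0  r:4+0=>4  c:2·3+0=>6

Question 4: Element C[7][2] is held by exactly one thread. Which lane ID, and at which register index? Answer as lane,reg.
29,0

r=7->g=7,rb=0  c=2->t=1,b0=0
L=7*4+1=29  i=0*2+0=0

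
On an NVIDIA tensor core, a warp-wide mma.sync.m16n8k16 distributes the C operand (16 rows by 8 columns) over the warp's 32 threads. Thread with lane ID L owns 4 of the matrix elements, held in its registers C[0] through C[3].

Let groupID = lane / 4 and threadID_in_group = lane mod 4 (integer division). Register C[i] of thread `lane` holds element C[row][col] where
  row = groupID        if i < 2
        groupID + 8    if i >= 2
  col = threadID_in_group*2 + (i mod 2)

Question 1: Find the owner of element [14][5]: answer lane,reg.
r=14→G=6,rhi=1  c=5→T=2,p=1
L=6*4+2=26  i=1*2+1=3

26,3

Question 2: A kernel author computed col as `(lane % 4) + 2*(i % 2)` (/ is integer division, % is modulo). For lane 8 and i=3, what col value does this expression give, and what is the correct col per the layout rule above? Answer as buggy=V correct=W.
buggy=2 correct=1

`(lane % 4) + 2*(i % 2)`[8,3]=>2
lane 8: grp=2 (8/4), tig=0 (8%4)
i=3: r=2+8=10, c=0*2+1=1
col: 2 vs 1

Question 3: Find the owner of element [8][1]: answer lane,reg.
0,3

r:8=>grp=0,rB=1  c:1=>tig=0,lo=1
L=0*4+0=0  i=1*2+1=3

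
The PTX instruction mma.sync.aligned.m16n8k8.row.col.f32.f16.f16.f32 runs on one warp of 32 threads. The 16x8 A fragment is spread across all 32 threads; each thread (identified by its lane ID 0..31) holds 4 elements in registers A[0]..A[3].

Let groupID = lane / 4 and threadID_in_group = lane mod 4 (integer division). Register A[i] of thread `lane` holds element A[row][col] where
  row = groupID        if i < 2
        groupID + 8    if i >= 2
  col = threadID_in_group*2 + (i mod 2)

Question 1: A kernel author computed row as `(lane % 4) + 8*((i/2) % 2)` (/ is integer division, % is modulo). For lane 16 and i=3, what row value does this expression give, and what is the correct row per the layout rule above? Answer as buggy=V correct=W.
buggy=8 correct=12

`(lane % 4) + 8*((i/2) % 2)`[16,3]->8
lane 16: gid=4 (16/4), tid=0 (16%4)
i=3: r=4+8=12, c=0*2+1=1
row: 8 vs 12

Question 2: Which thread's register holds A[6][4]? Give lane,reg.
26,0

r: 6->gid=6,r8=0  c: 4->tid=2,i&1=0
L=6*4+2=26  i=0*2+0=0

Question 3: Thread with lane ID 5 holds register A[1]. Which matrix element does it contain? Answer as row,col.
1,3

lane 5⇒5/4=1, 5 mod 4=1
i=1  r:1+0⇒1  c:2·1+1⇒3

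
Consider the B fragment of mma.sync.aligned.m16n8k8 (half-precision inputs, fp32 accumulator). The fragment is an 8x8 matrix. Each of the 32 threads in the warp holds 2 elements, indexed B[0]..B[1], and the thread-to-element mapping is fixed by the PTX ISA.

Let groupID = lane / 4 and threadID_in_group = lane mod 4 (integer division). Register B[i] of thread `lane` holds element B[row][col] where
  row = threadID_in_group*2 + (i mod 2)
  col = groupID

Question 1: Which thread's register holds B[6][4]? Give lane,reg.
19,0

c=4→G=4  r=6→T=3,p=0
L=4*4+3=19  i=0=0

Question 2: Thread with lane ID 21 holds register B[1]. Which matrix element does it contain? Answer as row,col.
3,5

L=21=>grp=21>>2=5, tig=21&3=1
[1]=>row 1·2+1=3  col grp=5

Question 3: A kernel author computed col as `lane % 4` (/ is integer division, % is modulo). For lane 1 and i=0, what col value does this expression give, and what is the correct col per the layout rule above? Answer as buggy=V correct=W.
buggy=1 correct=0

`lane % 4`[1,0]→1
lane 1→1/4=0, 1 mod 4=1
i=0  r:2·1+0→2  c:0
col: 1 vs 0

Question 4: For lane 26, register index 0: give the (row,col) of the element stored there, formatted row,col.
4,6

L=26=>grp=26>>2=6, tig=26&3=2
[0]=>row 2·2+0=4  col grp=6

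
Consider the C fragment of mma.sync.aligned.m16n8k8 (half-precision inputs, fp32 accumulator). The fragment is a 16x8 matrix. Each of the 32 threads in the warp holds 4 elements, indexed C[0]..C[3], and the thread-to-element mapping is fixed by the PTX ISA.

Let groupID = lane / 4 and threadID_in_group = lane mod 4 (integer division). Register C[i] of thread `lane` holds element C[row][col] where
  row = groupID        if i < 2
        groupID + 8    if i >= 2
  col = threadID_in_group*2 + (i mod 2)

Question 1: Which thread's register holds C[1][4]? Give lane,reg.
r:1=>grp=1,rB=0  c:4=>tig=2,lo=0
L=1*4+2=6  i=0*2+0=0

6,0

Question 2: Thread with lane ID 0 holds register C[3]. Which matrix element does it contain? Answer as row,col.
L=0->gid=0>>2=0, tid=0&3=0
[3]->row 0+8=8  col 0·2+1=1

8,1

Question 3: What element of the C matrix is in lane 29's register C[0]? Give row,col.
7,2

29: g=7,t=1
[0] (7+0,1*2+0) = (7,2)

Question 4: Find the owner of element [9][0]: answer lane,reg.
r=9⇒gr=1,Rb=1  c=0⇒th=0,odd=0
L=1*4+0=4  i=1*2+0=2

4,2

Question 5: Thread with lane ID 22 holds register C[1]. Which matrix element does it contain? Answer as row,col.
5,5

L=22->gid=22>>2=5, tid=22&3=2
[1]->row 5+0=5  col 2·2+1=5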